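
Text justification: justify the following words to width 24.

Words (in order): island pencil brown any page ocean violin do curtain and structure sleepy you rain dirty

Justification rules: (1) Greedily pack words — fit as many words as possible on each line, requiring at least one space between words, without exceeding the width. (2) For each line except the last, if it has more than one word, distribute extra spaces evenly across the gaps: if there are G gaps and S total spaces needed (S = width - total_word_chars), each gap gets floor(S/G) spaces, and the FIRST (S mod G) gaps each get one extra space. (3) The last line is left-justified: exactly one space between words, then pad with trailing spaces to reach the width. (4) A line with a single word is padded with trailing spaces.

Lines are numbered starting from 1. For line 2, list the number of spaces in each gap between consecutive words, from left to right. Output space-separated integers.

Answer: 3 2 2

Derivation:
Line 1: ['island', 'pencil', 'brown', 'any'] (min_width=23, slack=1)
Line 2: ['page', 'ocean', 'violin', 'do'] (min_width=20, slack=4)
Line 3: ['curtain', 'and', 'structure'] (min_width=21, slack=3)
Line 4: ['sleepy', 'you', 'rain', 'dirty'] (min_width=21, slack=3)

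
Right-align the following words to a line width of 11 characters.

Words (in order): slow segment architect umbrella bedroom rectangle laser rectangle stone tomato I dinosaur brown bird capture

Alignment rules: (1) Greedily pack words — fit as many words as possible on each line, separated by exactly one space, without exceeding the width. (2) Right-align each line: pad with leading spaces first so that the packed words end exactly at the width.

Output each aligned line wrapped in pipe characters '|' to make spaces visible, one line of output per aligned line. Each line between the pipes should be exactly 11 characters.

Answer: |       slow|
|    segment|
|  architect|
|   umbrella|
|    bedroom|
|  rectangle|
|      laser|
|  rectangle|
|      stone|
|   tomato I|
|   dinosaur|
| brown bird|
|    capture|

Derivation:
Line 1: ['slow'] (min_width=4, slack=7)
Line 2: ['segment'] (min_width=7, slack=4)
Line 3: ['architect'] (min_width=9, slack=2)
Line 4: ['umbrella'] (min_width=8, slack=3)
Line 5: ['bedroom'] (min_width=7, slack=4)
Line 6: ['rectangle'] (min_width=9, slack=2)
Line 7: ['laser'] (min_width=5, slack=6)
Line 8: ['rectangle'] (min_width=9, slack=2)
Line 9: ['stone'] (min_width=5, slack=6)
Line 10: ['tomato', 'I'] (min_width=8, slack=3)
Line 11: ['dinosaur'] (min_width=8, slack=3)
Line 12: ['brown', 'bird'] (min_width=10, slack=1)
Line 13: ['capture'] (min_width=7, slack=4)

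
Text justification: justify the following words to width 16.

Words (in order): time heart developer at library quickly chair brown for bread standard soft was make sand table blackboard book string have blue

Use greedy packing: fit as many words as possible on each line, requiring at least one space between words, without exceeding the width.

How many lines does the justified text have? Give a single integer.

Line 1: ['time', 'heart'] (min_width=10, slack=6)
Line 2: ['developer', 'at'] (min_width=12, slack=4)
Line 3: ['library', 'quickly'] (min_width=15, slack=1)
Line 4: ['chair', 'brown', 'for'] (min_width=15, slack=1)
Line 5: ['bread', 'standard'] (min_width=14, slack=2)
Line 6: ['soft', 'was', 'make'] (min_width=13, slack=3)
Line 7: ['sand', 'table'] (min_width=10, slack=6)
Line 8: ['blackboard', 'book'] (min_width=15, slack=1)
Line 9: ['string', 'have', 'blue'] (min_width=16, slack=0)
Total lines: 9

Answer: 9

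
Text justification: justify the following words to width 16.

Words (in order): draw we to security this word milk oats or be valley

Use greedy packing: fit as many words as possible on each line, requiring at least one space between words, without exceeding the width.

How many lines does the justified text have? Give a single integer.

Line 1: ['draw', 'we', 'to'] (min_width=10, slack=6)
Line 2: ['security', 'this'] (min_width=13, slack=3)
Line 3: ['word', 'milk', 'oats'] (min_width=14, slack=2)
Line 4: ['or', 'be', 'valley'] (min_width=12, slack=4)
Total lines: 4

Answer: 4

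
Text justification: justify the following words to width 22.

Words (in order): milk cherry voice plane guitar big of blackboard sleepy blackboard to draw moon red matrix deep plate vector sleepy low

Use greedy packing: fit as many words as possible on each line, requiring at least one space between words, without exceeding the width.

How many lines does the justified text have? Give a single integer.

Answer: 7

Derivation:
Line 1: ['milk', 'cherry', 'voice'] (min_width=17, slack=5)
Line 2: ['plane', 'guitar', 'big', 'of'] (min_width=19, slack=3)
Line 3: ['blackboard', 'sleepy'] (min_width=17, slack=5)
Line 4: ['blackboard', 'to', 'draw'] (min_width=18, slack=4)
Line 5: ['moon', 'red', 'matrix', 'deep'] (min_width=20, slack=2)
Line 6: ['plate', 'vector', 'sleepy'] (min_width=19, slack=3)
Line 7: ['low'] (min_width=3, slack=19)
Total lines: 7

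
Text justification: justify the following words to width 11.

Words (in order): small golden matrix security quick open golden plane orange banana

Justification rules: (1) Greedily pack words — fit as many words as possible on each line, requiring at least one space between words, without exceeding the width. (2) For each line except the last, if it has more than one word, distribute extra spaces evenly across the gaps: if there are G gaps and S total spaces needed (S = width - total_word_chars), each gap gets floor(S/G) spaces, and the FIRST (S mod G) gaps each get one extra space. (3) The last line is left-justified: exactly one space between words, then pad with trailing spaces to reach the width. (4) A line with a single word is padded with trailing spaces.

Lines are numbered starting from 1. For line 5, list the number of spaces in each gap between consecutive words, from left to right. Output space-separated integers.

Answer: 2

Derivation:
Line 1: ['small'] (min_width=5, slack=6)
Line 2: ['golden'] (min_width=6, slack=5)
Line 3: ['matrix'] (min_width=6, slack=5)
Line 4: ['security'] (min_width=8, slack=3)
Line 5: ['quick', 'open'] (min_width=10, slack=1)
Line 6: ['golden'] (min_width=6, slack=5)
Line 7: ['plane'] (min_width=5, slack=6)
Line 8: ['orange'] (min_width=6, slack=5)
Line 9: ['banana'] (min_width=6, slack=5)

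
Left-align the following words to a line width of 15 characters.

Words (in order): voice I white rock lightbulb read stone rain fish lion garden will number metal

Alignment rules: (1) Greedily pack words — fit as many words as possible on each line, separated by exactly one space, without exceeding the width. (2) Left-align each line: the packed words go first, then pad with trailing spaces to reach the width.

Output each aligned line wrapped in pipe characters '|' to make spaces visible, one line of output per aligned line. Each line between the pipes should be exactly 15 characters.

Answer: |voice I white  |
|rock lightbulb |
|read stone rain|
|fish lion      |
|garden will    |
|number metal   |

Derivation:
Line 1: ['voice', 'I', 'white'] (min_width=13, slack=2)
Line 2: ['rock', 'lightbulb'] (min_width=14, slack=1)
Line 3: ['read', 'stone', 'rain'] (min_width=15, slack=0)
Line 4: ['fish', 'lion'] (min_width=9, slack=6)
Line 5: ['garden', 'will'] (min_width=11, slack=4)
Line 6: ['number', 'metal'] (min_width=12, slack=3)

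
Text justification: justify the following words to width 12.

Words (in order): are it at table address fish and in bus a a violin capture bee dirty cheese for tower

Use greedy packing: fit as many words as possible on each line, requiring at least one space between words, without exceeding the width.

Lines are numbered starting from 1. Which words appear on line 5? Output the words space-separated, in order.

Answer: a violin

Derivation:
Line 1: ['are', 'it', 'at'] (min_width=9, slack=3)
Line 2: ['table'] (min_width=5, slack=7)
Line 3: ['address', 'fish'] (min_width=12, slack=0)
Line 4: ['and', 'in', 'bus', 'a'] (min_width=12, slack=0)
Line 5: ['a', 'violin'] (min_width=8, slack=4)
Line 6: ['capture', 'bee'] (min_width=11, slack=1)
Line 7: ['dirty', 'cheese'] (min_width=12, slack=0)
Line 8: ['for', 'tower'] (min_width=9, slack=3)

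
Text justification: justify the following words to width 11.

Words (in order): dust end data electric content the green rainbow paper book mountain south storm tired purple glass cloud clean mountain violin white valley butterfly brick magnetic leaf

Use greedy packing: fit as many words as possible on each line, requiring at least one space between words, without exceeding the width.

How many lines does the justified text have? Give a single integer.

Line 1: ['dust', 'end'] (min_width=8, slack=3)
Line 2: ['data'] (min_width=4, slack=7)
Line 3: ['electric'] (min_width=8, slack=3)
Line 4: ['content', 'the'] (min_width=11, slack=0)
Line 5: ['green'] (min_width=5, slack=6)
Line 6: ['rainbow'] (min_width=7, slack=4)
Line 7: ['paper', 'book'] (min_width=10, slack=1)
Line 8: ['mountain'] (min_width=8, slack=3)
Line 9: ['south', 'storm'] (min_width=11, slack=0)
Line 10: ['tired'] (min_width=5, slack=6)
Line 11: ['purple'] (min_width=6, slack=5)
Line 12: ['glass', 'cloud'] (min_width=11, slack=0)
Line 13: ['clean'] (min_width=5, slack=6)
Line 14: ['mountain'] (min_width=8, slack=3)
Line 15: ['violin'] (min_width=6, slack=5)
Line 16: ['white'] (min_width=5, slack=6)
Line 17: ['valley'] (min_width=6, slack=5)
Line 18: ['butterfly'] (min_width=9, slack=2)
Line 19: ['brick'] (min_width=5, slack=6)
Line 20: ['magnetic'] (min_width=8, slack=3)
Line 21: ['leaf'] (min_width=4, slack=7)
Total lines: 21

Answer: 21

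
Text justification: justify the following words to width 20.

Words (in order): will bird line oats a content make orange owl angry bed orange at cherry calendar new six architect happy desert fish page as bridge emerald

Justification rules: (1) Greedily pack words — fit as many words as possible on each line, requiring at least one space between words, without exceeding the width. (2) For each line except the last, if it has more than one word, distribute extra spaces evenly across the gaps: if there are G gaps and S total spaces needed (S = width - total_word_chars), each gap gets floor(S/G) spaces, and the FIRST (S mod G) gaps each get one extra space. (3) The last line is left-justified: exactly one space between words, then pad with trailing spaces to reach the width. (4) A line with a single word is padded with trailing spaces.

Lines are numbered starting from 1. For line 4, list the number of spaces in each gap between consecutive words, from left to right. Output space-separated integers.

Line 1: ['will', 'bird', 'line', 'oats'] (min_width=19, slack=1)
Line 2: ['a', 'content', 'make'] (min_width=14, slack=6)
Line 3: ['orange', 'owl', 'angry', 'bed'] (min_width=20, slack=0)
Line 4: ['orange', 'at', 'cherry'] (min_width=16, slack=4)
Line 5: ['calendar', 'new', 'six'] (min_width=16, slack=4)
Line 6: ['architect', 'happy'] (min_width=15, slack=5)
Line 7: ['desert', 'fish', 'page', 'as'] (min_width=19, slack=1)
Line 8: ['bridge', 'emerald'] (min_width=14, slack=6)

Answer: 3 3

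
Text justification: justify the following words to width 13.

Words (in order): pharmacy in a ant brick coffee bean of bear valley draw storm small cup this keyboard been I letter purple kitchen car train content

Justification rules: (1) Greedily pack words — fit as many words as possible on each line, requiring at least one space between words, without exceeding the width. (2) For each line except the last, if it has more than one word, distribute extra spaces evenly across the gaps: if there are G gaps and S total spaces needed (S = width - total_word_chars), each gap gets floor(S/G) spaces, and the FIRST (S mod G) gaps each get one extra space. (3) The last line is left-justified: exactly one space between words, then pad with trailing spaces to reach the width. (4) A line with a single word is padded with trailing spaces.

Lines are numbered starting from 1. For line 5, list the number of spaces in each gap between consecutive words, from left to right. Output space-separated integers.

Answer: 3

Derivation:
Line 1: ['pharmacy', 'in', 'a'] (min_width=13, slack=0)
Line 2: ['ant', 'brick'] (min_width=9, slack=4)
Line 3: ['coffee', 'bean'] (min_width=11, slack=2)
Line 4: ['of', 'bear'] (min_width=7, slack=6)
Line 5: ['valley', 'draw'] (min_width=11, slack=2)
Line 6: ['storm', 'small'] (min_width=11, slack=2)
Line 7: ['cup', 'this'] (min_width=8, slack=5)
Line 8: ['keyboard', 'been'] (min_width=13, slack=0)
Line 9: ['I', 'letter'] (min_width=8, slack=5)
Line 10: ['purple'] (min_width=6, slack=7)
Line 11: ['kitchen', 'car'] (min_width=11, slack=2)
Line 12: ['train', 'content'] (min_width=13, slack=0)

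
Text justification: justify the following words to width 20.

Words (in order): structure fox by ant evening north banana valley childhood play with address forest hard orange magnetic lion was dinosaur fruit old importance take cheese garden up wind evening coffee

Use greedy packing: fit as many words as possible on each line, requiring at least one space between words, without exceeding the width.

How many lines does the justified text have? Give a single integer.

Line 1: ['structure', 'fox', 'by', 'ant'] (min_width=20, slack=0)
Line 2: ['evening', 'north', 'banana'] (min_width=20, slack=0)
Line 3: ['valley', 'childhood'] (min_width=16, slack=4)
Line 4: ['play', 'with', 'address'] (min_width=17, slack=3)
Line 5: ['forest', 'hard', 'orange'] (min_width=18, slack=2)
Line 6: ['magnetic', 'lion', 'was'] (min_width=17, slack=3)
Line 7: ['dinosaur', 'fruit', 'old'] (min_width=18, slack=2)
Line 8: ['importance', 'take'] (min_width=15, slack=5)
Line 9: ['cheese', 'garden', 'up'] (min_width=16, slack=4)
Line 10: ['wind', 'evening', 'coffee'] (min_width=19, slack=1)
Total lines: 10

Answer: 10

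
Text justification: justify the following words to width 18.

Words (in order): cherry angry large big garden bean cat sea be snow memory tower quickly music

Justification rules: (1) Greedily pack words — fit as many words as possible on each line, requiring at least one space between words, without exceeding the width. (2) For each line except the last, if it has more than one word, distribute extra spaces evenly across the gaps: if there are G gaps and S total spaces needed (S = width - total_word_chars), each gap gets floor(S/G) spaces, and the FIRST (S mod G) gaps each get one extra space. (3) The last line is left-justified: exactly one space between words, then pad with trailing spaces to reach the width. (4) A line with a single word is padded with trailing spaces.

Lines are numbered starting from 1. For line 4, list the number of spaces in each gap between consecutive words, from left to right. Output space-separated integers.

Line 1: ['cherry', 'angry', 'large'] (min_width=18, slack=0)
Line 2: ['big', 'garden', 'bean'] (min_width=15, slack=3)
Line 3: ['cat', 'sea', 'be', 'snow'] (min_width=15, slack=3)
Line 4: ['memory', 'tower'] (min_width=12, slack=6)
Line 5: ['quickly', 'music'] (min_width=13, slack=5)

Answer: 7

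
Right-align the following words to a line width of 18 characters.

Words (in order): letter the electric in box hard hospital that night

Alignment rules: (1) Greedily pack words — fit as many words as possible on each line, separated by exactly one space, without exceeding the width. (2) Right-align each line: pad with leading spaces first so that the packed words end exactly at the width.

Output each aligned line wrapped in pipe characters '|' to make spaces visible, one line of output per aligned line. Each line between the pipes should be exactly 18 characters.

Answer: |        letter the|
|   electric in box|
|hard hospital that|
|             night|

Derivation:
Line 1: ['letter', 'the'] (min_width=10, slack=8)
Line 2: ['electric', 'in', 'box'] (min_width=15, slack=3)
Line 3: ['hard', 'hospital', 'that'] (min_width=18, slack=0)
Line 4: ['night'] (min_width=5, slack=13)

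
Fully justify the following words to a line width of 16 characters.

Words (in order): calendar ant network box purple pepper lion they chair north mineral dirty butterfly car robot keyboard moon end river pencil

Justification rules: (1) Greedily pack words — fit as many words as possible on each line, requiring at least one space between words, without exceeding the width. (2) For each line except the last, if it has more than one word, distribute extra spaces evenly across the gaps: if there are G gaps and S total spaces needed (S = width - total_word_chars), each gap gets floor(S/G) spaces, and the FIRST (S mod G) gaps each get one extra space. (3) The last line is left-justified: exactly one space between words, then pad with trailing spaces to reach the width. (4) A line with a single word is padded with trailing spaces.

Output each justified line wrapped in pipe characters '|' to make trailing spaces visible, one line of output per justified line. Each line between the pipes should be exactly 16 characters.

Answer: |calendar     ant|
|network      box|
|purple    pepper|
|lion  they chair|
|north    mineral|
|dirty  butterfly|
|car        robot|
|keyboard    moon|
|end river pencil|

Derivation:
Line 1: ['calendar', 'ant'] (min_width=12, slack=4)
Line 2: ['network', 'box'] (min_width=11, slack=5)
Line 3: ['purple', 'pepper'] (min_width=13, slack=3)
Line 4: ['lion', 'they', 'chair'] (min_width=15, slack=1)
Line 5: ['north', 'mineral'] (min_width=13, slack=3)
Line 6: ['dirty', 'butterfly'] (min_width=15, slack=1)
Line 7: ['car', 'robot'] (min_width=9, slack=7)
Line 8: ['keyboard', 'moon'] (min_width=13, slack=3)
Line 9: ['end', 'river', 'pencil'] (min_width=16, slack=0)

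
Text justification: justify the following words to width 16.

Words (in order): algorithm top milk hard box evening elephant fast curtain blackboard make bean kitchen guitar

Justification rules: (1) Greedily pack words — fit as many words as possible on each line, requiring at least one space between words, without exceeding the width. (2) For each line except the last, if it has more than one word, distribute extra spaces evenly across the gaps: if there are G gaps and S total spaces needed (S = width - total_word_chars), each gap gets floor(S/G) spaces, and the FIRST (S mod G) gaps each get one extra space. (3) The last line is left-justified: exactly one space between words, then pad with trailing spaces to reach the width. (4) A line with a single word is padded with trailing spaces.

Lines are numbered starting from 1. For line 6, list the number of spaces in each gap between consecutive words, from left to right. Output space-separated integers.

Line 1: ['algorithm', 'top'] (min_width=13, slack=3)
Line 2: ['milk', 'hard', 'box'] (min_width=13, slack=3)
Line 3: ['evening', 'elephant'] (min_width=16, slack=0)
Line 4: ['fast', 'curtain'] (min_width=12, slack=4)
Line 5: ['blackboard', 'make'] (min_width=15, slack=1)
Line 6: ['bean', 'kitchen'] (min_width=12, slack=4)
Line 7: ['guitar'] (min_width=6, slack=10)

Answer: 5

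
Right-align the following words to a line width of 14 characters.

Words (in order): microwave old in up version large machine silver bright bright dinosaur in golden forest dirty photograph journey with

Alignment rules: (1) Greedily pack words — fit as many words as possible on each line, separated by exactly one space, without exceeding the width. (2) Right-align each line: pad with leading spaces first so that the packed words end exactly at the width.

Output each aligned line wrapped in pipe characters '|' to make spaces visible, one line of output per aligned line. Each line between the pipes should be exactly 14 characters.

Answer: | microwave old|
| in up version|
| large machine|
| silver bright|
|        bright|
|   dinosaur in|
| golden forest|
|         dirty|
|    photograph|
|  journey with|

Derivation:
Line 1: ['microwave', 'old'] (min_width=13, slack=1)
Line 2: ['in', 'up', 'version'] (min_width=13, slack=1)
Line 3: ['large', 'machine'] (min_width=13, slack=1)
Line 4: ['silver', 'bright'] (min_width=13, slack=1)
Line 5: ['bright'] (min_width=6, slack=8)
Line 6: ['dinosaur', 'in'] (min_width=11, slack=3)
Line 7: ['golden', 'forest'] (min_width=13, slack=1)
Line 8: ['dirty'] (min_width=5, slack=9)
Line 9: ['photograph'] (min_width=10, slack=4)
Line 10: ['journey', 'with'] (min_width=12, slack=2)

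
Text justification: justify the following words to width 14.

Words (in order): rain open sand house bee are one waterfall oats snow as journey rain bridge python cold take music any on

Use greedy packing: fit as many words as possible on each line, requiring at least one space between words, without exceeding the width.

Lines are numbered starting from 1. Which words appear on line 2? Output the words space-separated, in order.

Line 1: ['rain', 'open', 'sand'] (min_width=14, slack=0)
Line 2: ['house', 'bee', 'are'] (min_width=13, slack=1)
Line 3: ['one', 'waterfall'] (min_width=13, slack=1)
Line 4: ['oats', 'snow', 'as'] (min_width=12, slack=2)
Line 5: ['journey', 'rain'] (min_width=12, slack=2)
Line 6: ['bridge', 'python'] (min_width=13, slack=1)
Line 7: ['cold', 'take'] (min_width=9, slack=5)
Line 8: ['music', 'any', 'on'] (min_width=12, slack=2)

Answer: house bee are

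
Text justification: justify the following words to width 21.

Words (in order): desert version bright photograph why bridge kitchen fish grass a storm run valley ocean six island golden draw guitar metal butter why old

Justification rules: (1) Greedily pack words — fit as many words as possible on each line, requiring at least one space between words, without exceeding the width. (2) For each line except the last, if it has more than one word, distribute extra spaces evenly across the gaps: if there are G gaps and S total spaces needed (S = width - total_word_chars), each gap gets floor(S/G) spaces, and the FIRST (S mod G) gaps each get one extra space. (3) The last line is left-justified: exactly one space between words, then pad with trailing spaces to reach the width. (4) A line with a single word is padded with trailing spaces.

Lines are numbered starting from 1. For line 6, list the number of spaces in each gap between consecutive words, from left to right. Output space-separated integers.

Line 1: ['desert', 'version', 'bright'] (min_width=21, slack=0)
Line 2: ['photograph', 'why', 'bridge'] (min_width=21, slack=0)
Line 3: ['kitchen', 'fish', 'grass', 'a'] (min_width=20, slack=1)
Line 4: ['storm', 'run', 'valley'] (min_width=16, slack=5)
Line 5: ['ocean', 'six', 'island'] (min_width=16, slack=5)
Line 6: ['golden', 'draw', 'guitar'] (min_width=18, slack=3)
Line 7: ['metal', 'butter', 'why', 'old'] (min_width=20, slack=1)

Answer: 3 2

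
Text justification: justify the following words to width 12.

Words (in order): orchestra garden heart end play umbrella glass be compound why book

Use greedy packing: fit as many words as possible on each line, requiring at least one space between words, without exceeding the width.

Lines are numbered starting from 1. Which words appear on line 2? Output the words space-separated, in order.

Line 1: ['orchestra'] (min_width=9, slack=3)
Line 2: ['garden', 'heart'] (min_width=12, slack=0)
Line 3: ['end', 'play'] (min_width=8, slack=4)
Line 4: ['umbrella'] (min_width=8, slack=4)
Line 5: ['glass', 'be'] (min_width=8, slack=4)
Line 6: ['compound', 'why'] (min_width=12, slack=0)
Line 7: ['book'] (min_width=4, slack=8)

Answer: garden heart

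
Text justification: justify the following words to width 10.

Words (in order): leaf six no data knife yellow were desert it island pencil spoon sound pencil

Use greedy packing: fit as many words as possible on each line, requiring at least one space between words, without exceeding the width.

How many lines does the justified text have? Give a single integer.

Line 1: ['leaf', 'six'] (min_width=8, slack=2)
Line 2: ['no', 'data'] (min_width=7, slack=3)
Line 3: ['knife'] (min_width=5, slack=5)
Line 4: ['yellow'] (min_width=6, slack=4)
Line 5: ['were'] (min_width=4, slack=6)
Line 6: ['desert', 'it'] (min_width=9, slack=1)
Line 7: ['island'] (min_width=6, slack=4)
Line 8: ['pencil'] (min_width=6, slack=4)
Line 9: ['spoon'] (min_width=5, slack=5)
Line 10: ['sound'] (min_width=5, slack=5)
Line 11: ['pencil'] (min_width=6, slack=4)
Total lines: 11

Answer: 11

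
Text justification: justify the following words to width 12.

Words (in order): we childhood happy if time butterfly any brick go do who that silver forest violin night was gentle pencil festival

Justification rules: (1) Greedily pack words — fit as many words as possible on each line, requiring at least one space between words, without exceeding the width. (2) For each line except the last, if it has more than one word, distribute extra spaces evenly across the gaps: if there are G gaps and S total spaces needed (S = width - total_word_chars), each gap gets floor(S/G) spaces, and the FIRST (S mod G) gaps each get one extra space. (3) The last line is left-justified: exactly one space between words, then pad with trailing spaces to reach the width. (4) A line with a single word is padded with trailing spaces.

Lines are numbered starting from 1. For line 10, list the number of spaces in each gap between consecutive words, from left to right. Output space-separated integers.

Line 1: ['we', 'childhood'] (min_width=12, slack=0)
Line 2: ['happy', 'if'] (min_width=8, slack=4)
Line 3: ['time'] (min_width=4, slack=8)
Line 4: ['butterfly'] (min_width=9, slack=3)
Line 5: ['any', 'brick', 'go'] (min_width=12, slack=0)
Line 6: ['do', 'who', 'that'] (min_width=11, slack=1)
Line 7: ['silver'] (min_width=6, slack=6)
Line 8: ['forest'] (min_width=6, slack=6)
Line 9: ['violin', 'night'] (min_width=12, slack=0)
Line 10: ['was', 'gentle'] (min_width=10, slack=2)
Line 11: ['pencil'] (min_width=6, slack=6)
Line 12: ['festival'] (min_width=8, slack=4)

Answer: 3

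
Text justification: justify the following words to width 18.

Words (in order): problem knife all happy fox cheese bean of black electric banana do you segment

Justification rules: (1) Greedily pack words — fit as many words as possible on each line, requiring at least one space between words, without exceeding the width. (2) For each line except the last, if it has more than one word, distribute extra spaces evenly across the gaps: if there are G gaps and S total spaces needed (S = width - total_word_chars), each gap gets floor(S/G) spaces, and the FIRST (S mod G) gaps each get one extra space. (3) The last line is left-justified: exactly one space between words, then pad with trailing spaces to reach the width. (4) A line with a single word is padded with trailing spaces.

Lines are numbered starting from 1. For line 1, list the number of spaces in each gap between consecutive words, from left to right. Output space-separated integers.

Answer: 2 1

Derivation:
Line 1: ['problem', 'knife', 'all'] (min_width=17, slack=1)
Line 2: ['happy', 'fox', 'cheese'] (min_width=16, slack=2)
Line 3: ['bean', 'of', 'black'] (min_width=13, slack=5)
Line 4: ['electric', 'banana', 'do'] (min_width=18, slack=0)
Line 5: ['you', 'segment'] (min_width=11, slack=7)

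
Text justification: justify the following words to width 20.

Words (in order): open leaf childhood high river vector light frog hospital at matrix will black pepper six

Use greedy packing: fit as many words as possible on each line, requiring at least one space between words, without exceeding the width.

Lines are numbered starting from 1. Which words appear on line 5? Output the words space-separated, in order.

Answer: pepper six

Derivation:
Line 1: ['open', 'leaf', 'childhood'] (min_width=19, slack=1)
Line 2: ['high', 'river', 'vector'] (min_width=17, slack=3)
Line 3: ['light', 'frog', 'hospital'] (min_width=19, slack=1)
Line 4: ['at', 'matrix', 'will', 'black'] (min_width=20, slack=0)
Line 5: ['pepper', 'six'] (min_width=10, slack=10)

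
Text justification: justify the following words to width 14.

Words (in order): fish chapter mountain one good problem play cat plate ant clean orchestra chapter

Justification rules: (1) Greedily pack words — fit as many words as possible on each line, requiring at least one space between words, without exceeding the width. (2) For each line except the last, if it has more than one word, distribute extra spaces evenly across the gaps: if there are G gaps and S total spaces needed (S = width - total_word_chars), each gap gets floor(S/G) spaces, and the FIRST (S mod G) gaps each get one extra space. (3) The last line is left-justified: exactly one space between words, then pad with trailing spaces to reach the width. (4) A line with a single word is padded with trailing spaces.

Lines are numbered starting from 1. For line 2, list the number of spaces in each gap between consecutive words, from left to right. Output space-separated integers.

Line 1: ['fish', 'chapter'] (min_width=12, slack=2)
Line 2: ['mountain', 'one'] (min_width=12, slack=2)
Line 3: ['good', 'problem'] (min_width=12, slack=2)
Line 4: ['play', 'cat', 'plate'] (min_width=14, slack=0)
Line 5: ['ant', 'clean'] (min_width=9, slack=5)
Line 6: ['orchestra'] (min_width=9, slack=5)
Line 7: ['chapter'] (min_width=7, slack=7)

Answer: 3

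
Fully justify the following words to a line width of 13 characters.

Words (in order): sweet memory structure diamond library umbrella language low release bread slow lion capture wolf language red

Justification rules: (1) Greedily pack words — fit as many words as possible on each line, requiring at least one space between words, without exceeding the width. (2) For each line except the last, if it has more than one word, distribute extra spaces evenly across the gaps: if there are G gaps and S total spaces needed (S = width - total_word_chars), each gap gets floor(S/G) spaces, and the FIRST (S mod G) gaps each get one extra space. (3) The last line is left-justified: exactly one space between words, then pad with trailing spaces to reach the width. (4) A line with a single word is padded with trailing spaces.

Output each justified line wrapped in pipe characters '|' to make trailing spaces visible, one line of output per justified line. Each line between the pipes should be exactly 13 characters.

Line 1: ['sweet', 'memory'] (min_width=12, slack=1)
Line 2: ['structure'] (min_width=9, slack=4)
Line 3: ['diamond'] (min_width=7, slack=6)
Line 4: ['library'] (min_width=7, slack=6)
Line 5: ['umbrella'] (min_width=8, slack=5)
Line 6: ['language', 'low'] (min_width=12, slack=1)
Line 7: ['release', 'bread'] (min_width=13, slack=0)
Line 8: ['slow', 'lion'] (min_width=9, slack=4)
Line 9: ['capture', 'wolf'] (min_width=12, slack=1)
Line 10: ['language', 'red'] (min_width=12, slack=1)

Answer: |sweet  memory|
|structure    |
|diamond      |
|library      |
|umbrella     |
|language  low|
|release bread|
|slow     lion|
|capture  wolf|
|language red |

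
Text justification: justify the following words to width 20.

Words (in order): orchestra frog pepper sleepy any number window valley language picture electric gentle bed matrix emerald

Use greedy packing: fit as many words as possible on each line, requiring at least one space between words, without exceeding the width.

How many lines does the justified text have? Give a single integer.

Answer: 6

Derivation:
Line 1: ['orchestra', 'frog'] (min_width=14, slack=6)
Line 2: ['pepper', 'sleepy', 'any'] (min_width=17, slack=3)
Line 3: ['number', 'window', 'valley'] (min_width=20, slack=0)
Line 4: ['language', 'picture'] (min_width=16, slack=4)
Line 5: ['electric', 'gentle', 'bed'] (min_width=19, slack=1)
Line 6: ['matrix', 'emerald'] (min_width=14, slack=6)
Total lines: 6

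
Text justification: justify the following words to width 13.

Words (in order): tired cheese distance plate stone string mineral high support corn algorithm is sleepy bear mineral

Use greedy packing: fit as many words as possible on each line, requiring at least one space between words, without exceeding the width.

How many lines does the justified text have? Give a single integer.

Line 1: ['tired', 'cheese'] (min_width=12, slack=1)
Line 2: ['distance'] (min_width=8, slack=5)
Line 3: ['plate', 'stone'] (min_width=11, slack=2)
Line 4: ['string'] (min_width=6, slack=7)
Line 5: ['mineral', 'high'] (min_width=12, slack=1)
Line 6: ['support', 'corn'] (min_width=12, slack=1)
Line 7: ['algorithm', 'is'] (min_width=12, slack=1)
Line 8: ['sleepy', 'bear'] (min_width=11, slack=2)
Line 9: ['mineral'] (min_width=7, slack=6)
Total lines: 9

Answer: 9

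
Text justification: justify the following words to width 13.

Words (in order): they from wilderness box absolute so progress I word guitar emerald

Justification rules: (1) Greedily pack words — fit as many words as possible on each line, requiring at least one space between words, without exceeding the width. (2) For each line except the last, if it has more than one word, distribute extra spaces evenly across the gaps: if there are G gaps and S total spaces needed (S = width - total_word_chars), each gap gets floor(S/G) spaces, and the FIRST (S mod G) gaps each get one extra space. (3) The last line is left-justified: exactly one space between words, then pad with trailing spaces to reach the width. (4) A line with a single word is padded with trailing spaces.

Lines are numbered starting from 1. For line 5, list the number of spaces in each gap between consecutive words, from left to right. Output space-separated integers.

Line 1: ['they', 'from'] (min_width=9, slack=4)
Line 2: ['wilderness'] (min_width=10, slack=3)
Line 3: ['box', 'absolute'] (min_width=12, slack=1)
Line 4: ['so', 'progress', 'I'] (min_width=13, slack=0)
Line 5: ['word', 'guitar'] (min_width=11, slack=2)
Line 6: ['emerald'] (min_width=7, slack=6)

Answer: 3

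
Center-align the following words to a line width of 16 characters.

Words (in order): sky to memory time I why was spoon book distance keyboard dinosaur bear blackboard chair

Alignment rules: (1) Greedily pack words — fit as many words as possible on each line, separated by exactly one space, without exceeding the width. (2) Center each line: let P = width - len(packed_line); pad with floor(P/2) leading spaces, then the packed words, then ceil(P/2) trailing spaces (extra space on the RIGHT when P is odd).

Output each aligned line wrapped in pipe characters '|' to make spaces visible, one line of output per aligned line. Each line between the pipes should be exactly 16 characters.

Line 1: ['sky', 'to', 'memory'] (min_width=13, slack=3)
Line 2: ['time', 'I', 'why', 'was'] (min_width=14, slack=2)
Line 3: ['spoon', 'book'] (min_width=10, slack=6)
Line 4: ['distance'] (min_width=8, slack=8)
Line 5: ['keyboard'] (min_width=8, slack=8)
Line 6: ['dinosaur', 'bear'] (min_width=13, slack=3)
Line 7: ['blackboard', 'chair'] (min_width=16, slack=0)

Answer: | sky to memory  |
| time I why was |
|   spoon book   |
|    distance    |
|    keyboard    |
| dinosaur bear  |
|blackboard chair|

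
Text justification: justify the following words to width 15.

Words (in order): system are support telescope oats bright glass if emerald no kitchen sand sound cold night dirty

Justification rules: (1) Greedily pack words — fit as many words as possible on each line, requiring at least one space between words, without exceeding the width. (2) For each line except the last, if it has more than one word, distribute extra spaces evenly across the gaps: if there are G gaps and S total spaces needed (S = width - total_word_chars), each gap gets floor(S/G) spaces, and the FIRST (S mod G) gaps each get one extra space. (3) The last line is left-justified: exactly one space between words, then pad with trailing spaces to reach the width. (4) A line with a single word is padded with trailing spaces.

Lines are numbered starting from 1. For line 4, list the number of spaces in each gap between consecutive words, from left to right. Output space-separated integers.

Answer: 1 1

Derivation:
Line 1: ['system', 'are'] (min_width=10, slack=5)
Line 2: ['support'] (min_width=7, slack=8)
Line 3: ['telescope', 'oats'] (min_width=14, slack=1)
Line 4: ['bright', 'glass', 'if'] (min_width=15, slack=0)
Line 5: ['emerald', 'no'] (min_width=10, slack=5)
Line 6: ['kitchen', 'sand'] (min_width=12, slack=3)
Line 7: ['sound', 'cold'] (min_width=10, slack=5)
Line 8: ['night', 'dirty'] (min_width=11, slack=4)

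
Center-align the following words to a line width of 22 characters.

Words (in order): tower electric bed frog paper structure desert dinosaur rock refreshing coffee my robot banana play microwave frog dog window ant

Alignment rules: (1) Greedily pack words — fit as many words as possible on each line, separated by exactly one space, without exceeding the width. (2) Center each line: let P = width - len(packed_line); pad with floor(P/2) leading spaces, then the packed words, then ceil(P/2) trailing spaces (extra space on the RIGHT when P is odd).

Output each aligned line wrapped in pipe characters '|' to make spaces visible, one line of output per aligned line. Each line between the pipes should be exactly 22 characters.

Answer: |  tower electric bed  |
| frog paper structure |
| desert dinosaur rock |
| refreshing coffee my |
|  robot banana play   |
|  microwave frog dog  |
|      window ant      |

Derivation:
Line 1: ['tower', 'electric', 'bed'] (min_width=18, slack=4)
Line 2: ['frog', 'paper', 'structure'] (min_width=20, slack=2)
Line 3: ['desert', 'dinosaur', 'rock'] (min_width=20, slack=2)
Line 4: ['refreshing', 'coffee', 'my'] (min_width=20, slack=2)
Line 5: ['robot', 'banana', 'play'] (min_width=17, slack=5)
Line 6: ['microwave', 'frog', 'dog'] (min_width=18, slack=4)
Line 7: ['window', 'ant'] (min_width=10, slack=12)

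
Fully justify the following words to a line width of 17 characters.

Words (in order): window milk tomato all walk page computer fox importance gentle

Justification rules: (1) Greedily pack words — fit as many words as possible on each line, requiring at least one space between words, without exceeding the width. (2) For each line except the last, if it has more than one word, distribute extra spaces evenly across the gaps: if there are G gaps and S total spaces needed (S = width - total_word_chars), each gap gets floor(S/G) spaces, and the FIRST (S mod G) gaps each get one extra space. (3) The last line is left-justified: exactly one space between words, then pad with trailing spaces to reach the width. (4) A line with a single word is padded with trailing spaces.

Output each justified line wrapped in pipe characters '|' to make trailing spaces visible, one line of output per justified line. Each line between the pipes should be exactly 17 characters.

Answer: |window       milk|
|tomato  all  walk|
|page computer fox|
|importance gentle|

Derivation:
Line 1: ['window', 'milk'] (min_width=11, slack=6)
Line 2: ['tomato', 'all', 'walk'] (min_width=15, slack=2)
Line 3: ['page', 'computer', 'fox'] (min_width=17, slack=0)
Line 4: ['importance', 'gentle'] (min_width=17, slack=0)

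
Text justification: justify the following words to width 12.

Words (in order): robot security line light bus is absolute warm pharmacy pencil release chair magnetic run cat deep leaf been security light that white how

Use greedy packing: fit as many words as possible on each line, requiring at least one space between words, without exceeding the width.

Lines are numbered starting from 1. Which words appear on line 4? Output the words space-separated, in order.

Line 1: ['robot'] (min_width=5, slack=7)
Line 2: ['security'] (min_width=8, slack=4)
Line 3: ['line', 'light'] (min_width=10, slack=2)
Line 4: ['bus', 'is'] (min_width=6, slack=6)
Line 5: ['absolute'] (min_width=8, slack=4)
Line 6: ['warm'] (min_width=4, slack=8)
Line 7: ['pharmacy'] (min_width=8, slack=4)
Line 8: ['pencil'] (min_width=6, slack=6)
Line 9: ['release'] (min_width=7, slack=5)
Line 10: ['chair'] (min_width=5, slack=7)
Line 11: ['magnetic', 'run'] (min_width=12, slack=0)
Line 12: ['cat', 'deep'] (min_width=8, slack=4)
Line 13: ['leaf', 'been'] (min_width=9, slack=3)
Line 14: ['security'] (min_width=8, slack=4)
Line 15: ['light', 'that'] (min_width=10, slack=2)
Line 16: ['white', 'how'] (min_width=9, slack=3)

Answer: bus is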